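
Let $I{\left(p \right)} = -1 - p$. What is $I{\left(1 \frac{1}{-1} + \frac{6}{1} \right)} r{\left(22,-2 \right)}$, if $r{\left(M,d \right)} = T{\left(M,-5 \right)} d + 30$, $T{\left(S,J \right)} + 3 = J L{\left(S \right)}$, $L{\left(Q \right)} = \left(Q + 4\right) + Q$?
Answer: $-3096$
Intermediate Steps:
$L{\left(Q \right)} = 4 + 2 Q$ ($L{\left(Q \right)} = \left(4 + Q\right) + Q = 4 + 2 Q$)
$T{\left(S,J \right)} = -3 + J \left(4 + 2 S\right)$
$r{\left(M,d \right)} = 30 + d \left(-23 - 10 M\right)$ ($r{\left(M,d \right)} = \left(-3 + 2 \left(-5\right) \left(2 + M\right)\right) d + 30 = \left(-3 - \left(20 + 10 M\right)\right) d + 30 = \left(-23 - 10 M\right) d + 30 = d \left(-23 - 10 M\right) + 30 = 30 + d \left(-23 - 10 M\right)$)
$I{\left(1 \frac{1}{-1} + \frac{6}{1} \right)} r{\left(22,-2 \right)} = \left(-1 - \left(1 \frac{1}{-1} + \frac{6}{1}\right)\right) \left(30 - - 2 \left(23 + 10 \cdot 22\right)\right) = \left(-1 - \left(1 \left(-1\right) + 6 \cdot 1\right)\right) \left(30 - - 2 \left(23 + 220\right)\right) = \left(-1 - \left(-1 + 6\right)\right) \left(30 - \left(-2\right) 243\right) = \left(-1 - 5\right) \left(30 + 486\right) = \left(-1 - 5\right) 516 = \left(-6\right) 516 = -3096$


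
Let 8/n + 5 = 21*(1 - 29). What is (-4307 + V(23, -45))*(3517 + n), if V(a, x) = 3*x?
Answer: -9264115266/593 ≈ -1.5622e+7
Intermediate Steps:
n = -8/593 (n = 8/(-5 + 21*(1 - 29)) = 8/(-5 + 21*(-28)) = 8/(-5 - 588) = 8/(-593) = 8*(-1/593) = -8/593 ≈ -0.013491)
(-4307 + V(23, -45))*(3517 + n) = (-4307 + 3*(-45))*(3517 - 8/593) = (-4307 - 135)*(2085573/593) = -4442*2085573/593 = -9264115266/593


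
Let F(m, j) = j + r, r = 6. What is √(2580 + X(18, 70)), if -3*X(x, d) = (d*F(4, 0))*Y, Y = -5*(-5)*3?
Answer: 12*I*√55 ≈ 88.994*I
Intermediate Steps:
F(m, j) = 6 + j (F(m, j) = j + 6 = 6 + j)
Y = 75 (Y = 25*3 = 75)
X(x, d) = -150*d (X(x, d) = -d*(6 + 0)*75/3 = -d*6*75/3 = -6*d*75/3 = -150*d)
√(2580 + X(18, 70)) = √(2580 - 150*70) = √(2580 - 10500) = √(-7920) = 12*I*√55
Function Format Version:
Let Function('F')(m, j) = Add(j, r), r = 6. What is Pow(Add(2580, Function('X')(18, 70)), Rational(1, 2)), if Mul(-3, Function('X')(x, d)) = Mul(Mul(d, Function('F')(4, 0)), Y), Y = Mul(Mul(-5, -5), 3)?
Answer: Mul(12, I, Pow(55, Rational(1, 2))) ≈ Mul(88.994, I)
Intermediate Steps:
Function('F')(m, j) = Add(6, j) (Function('F')(m, j) = Add(j, 6) = Add(6, j))
Y = 75 (Y = Mul(25, 3) = 75)
Function('X')(x, d) = Mul(-150, d) (Function('X')(x, d) = Mul(Rational(-1, 3), Mul(Mul(d, Add(6, 0)), 75)) = Mul(Rational(-1, 3), Mul(Mul(d, 6), 75)) = Mul(Rational(-1, 3), Mul(Mul(6, d), 75)) = Mul(Rational(-1, 3), Mul(450, d)) = Mul(-150, d))
Pow(Add(2580, Function('X')(18, 70)), Rational(1, 2)) = Pow(Add(2580, Mul(-150, 70)), Rational(1, 2)) = Pow(Add(2580, -10500), Rational(1, 2)) = Pow(-7920, Rational(1, 2)) = Mul(12, I, Pow(55, Rational(1, 2)))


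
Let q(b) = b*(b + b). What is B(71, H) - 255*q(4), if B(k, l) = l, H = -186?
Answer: -8346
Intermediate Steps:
q(b) = 2*b**2 (q(b) = b*(2*b) = 2*b**2)
B(71, H) - 255*q(4) = -186 - 510*4**2 = -186 - 510*16 = -186 - 255*32 = -186 - 8160 = -8346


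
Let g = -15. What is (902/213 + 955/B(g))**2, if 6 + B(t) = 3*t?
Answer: 2753205841/13111641 ≈ 209.98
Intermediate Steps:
B(t) = -6 + 3*t
(902/213 + 955/B(g))**2 = (902/213 + 955/(-6 + 3*(-15)))**2 = (902*(1/213) + 955/(-6 - 45))**2 = (902/213 + 955/(-51))**2 = (902/213 + 955*(-1/51))**2 = (902/213 - 955/51)**2 = (-52471/3621)**2 = 2753205841/13111641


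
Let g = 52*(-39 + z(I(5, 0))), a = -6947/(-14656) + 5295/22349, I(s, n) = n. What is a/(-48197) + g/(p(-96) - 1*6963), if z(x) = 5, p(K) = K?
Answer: 2146875644077159/8572221572562624 ≈ 0.25045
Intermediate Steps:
a = 232862023/327546944 (a = -6947*(-1/14656) + 5295*(1/22349) = 6947/14656 + 5295/22349 = 232862023/327546944 ≈ 0.71093)
g = -1768 (g = 52*(-39 + 5) = 52*(-34) = -1768)
a/(-48197) + g/(p(-96) - 1*6963) = (232862023/327546944)/(-48197) - 1768/(-96 - 1*6963) = (232862023/327546944)*(-1/48197) - 1768/(-96 - 6963) = -232862023/15786780059968 - 1768/(-7059) = -232862023/15786780059968 - 1768*(-1/7059) = -232862023/15786780059968 + 136/543 = 2146875644077159/8572221572562624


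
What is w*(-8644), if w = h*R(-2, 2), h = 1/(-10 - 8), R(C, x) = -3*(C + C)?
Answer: 17288/3 ≈ 5762.7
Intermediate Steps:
R(C, x) = -6*C
h = -1/18 (h = 1/(-18) = -1/18 ≈ -0.055556)
w = -2/3 (w = -(-1)*(-2)/3 = -1/18*12 = -2/3 ≈ -0.66667)
w*(-8644) = -2/3*(-8644) = 17288/3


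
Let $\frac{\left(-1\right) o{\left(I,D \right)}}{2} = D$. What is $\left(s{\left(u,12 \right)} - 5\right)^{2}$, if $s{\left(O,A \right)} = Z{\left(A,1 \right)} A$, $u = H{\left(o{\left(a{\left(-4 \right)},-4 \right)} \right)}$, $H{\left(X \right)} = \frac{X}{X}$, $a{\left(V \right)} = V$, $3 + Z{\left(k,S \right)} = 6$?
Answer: $961$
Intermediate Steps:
$Z{\left(k,S \right)} = 3$ ($Z{\left(k,S \right)} = -3 + 6 = 3$)
$o{\left(I,D \right)} = - 2 D$
$H{\left(X \right)} = 1$
$u = 1$
$s{\left(O,A \right)} = 3 A$
$\left(s{\left(u,12 \right)} - 5\right)^{2} = \left(3 \cdot 12 - 5\right)^{2} = \left(36 - 5\right)^{2} = 31^{2} = 961$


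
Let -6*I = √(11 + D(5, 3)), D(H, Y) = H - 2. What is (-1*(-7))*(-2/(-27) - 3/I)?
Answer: 14/27 + 9*√14 ≈ 34.193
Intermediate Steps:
D(H, Y) = -2 + H
I = -√14/6 (I = -√(11 + (-2 + 5))/6 = -√(11 + 3)/6 = -√14/6 ≈ -0.62361)
(-1*(-7))*(-2/(-27) - 3/I) = (-1*(-7))*(-2/(-27) - 3*(-3*√14/7)) = 7*(-2*(-1/27) - (-9)*√14/7) = 7*(2/27 + 9*√14/7) = 14/27 + 9*√14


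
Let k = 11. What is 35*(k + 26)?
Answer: 1295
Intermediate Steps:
35*(k + 26) = 35*(11 + 26) = 35*37 = 1295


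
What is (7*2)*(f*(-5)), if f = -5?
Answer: 350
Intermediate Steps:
(7*2)*(f*(-5)) = (7*2)*(-5*(-5)) = 14*25 = 350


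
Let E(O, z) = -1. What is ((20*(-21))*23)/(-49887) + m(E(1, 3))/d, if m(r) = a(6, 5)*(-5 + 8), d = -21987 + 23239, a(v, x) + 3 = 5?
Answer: 89809/452598 ≈ 0.19843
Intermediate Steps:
a(v, x) = 2 (a(v, x) = -3 + 5 = 2)
d = 1252
m(r) = 6 (m(r) = 2*(-5 + 8) = 2*3 = 6)
((20*(-21))*23)/(-49887) + m(E(1, 3))/d = ((20*(-21))*23)/(-49887) + 6/1252 = -420*23*(-1/49887) + 6*(1/1252) = -9660*(-1/49887) + 3/626 = 140/723 + 3/626 = 89809/452598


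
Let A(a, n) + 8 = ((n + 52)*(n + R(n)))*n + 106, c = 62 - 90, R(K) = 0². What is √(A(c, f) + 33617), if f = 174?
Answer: √6876091 ≈ 2622.2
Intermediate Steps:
R(K) = 0
c = -28
A(a, n) = 98 + n²*(52 + n) (A(a, n) = -8 + (((n + 52)*(n + 0))*n + 106) = -8 + (((52 + n)*n)*n + 106) = -8 + ((n*(52 + n))*n + 106) = -8 + (n²*(52 + n) + 106) = -8 + (106 + n²*(52 + n)) = 98 + n²*(52 + n))
√(A(c, f) + 33617) = √((98 + 174³ + 52*174²) + 33617) = √((98 + 5268024 + 52*30276) + 33617) = √((98 + 5268024 + 1574352) + 33617) = √(6842474 + 33617) = √6876091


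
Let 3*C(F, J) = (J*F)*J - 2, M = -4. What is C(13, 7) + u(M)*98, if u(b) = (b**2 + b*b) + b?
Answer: 8867/3 ≈ 2955.7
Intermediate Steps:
C(F, J) = -2/3 + F*J**2/3 (C(F, J) = ((J*F)*J - 2)/3 = ((F*J)*J - 2)/3 = (F*J**2 - 2)/3 = (-2 + F*J**2)/3 = -2/3 + F*J**2/3)
u(b) = b + 2*b**2 (u(b) = (b**2 + b**2) + b = 2*b**2 + b = b + 2*b**2)
C(13, 7) + u(M)*98 = (-2/3 + (1/3)*13*7**2) - 4*(1 + 2*(-4))*98 = (-2/3 + (1/3)*13*49) - 4*(1 - 8)*98 = (-2/3 + 637/3) - 4*(-7)*98 = 635/3 + 28*98 = 635/3 + 2744 = 8867/3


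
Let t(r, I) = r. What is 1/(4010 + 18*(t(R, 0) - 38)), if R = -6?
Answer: 1/3218 ≈ 0.00031075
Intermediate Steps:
1/(4010 + 18*(t(R, 0) - 38)) = 1/(4010 + 18*(-6 - 38)) = 1/(4010 + 18*(-44)) = 1/(4010 - 792) = 1/3218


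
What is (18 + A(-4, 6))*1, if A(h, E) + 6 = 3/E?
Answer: 25/2 ≈ 12.500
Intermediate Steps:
A(h, E) = -6 + 3/E
(18 + A(-4, 6))*1 = (18 + (-6 + 3/6))*1 = (18 + (-6 + 3*(1/6)))*1 = (18 + (-6 + 1/2))*1 = (18 - 11/2)*1 = (25/2)*1 = 25/2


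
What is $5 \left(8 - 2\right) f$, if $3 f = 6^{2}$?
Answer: $360$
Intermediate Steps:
$f = 12$ ($f = \frac{6^{2}}{3} = \frac{1}{3} \cdot 36 = 12$)
$5 \left(8 - 2\right) f = 5 \left(8 - 2\right) 12 = 5 \cdot 6 \cdot 12 = 30 \cdot 12 = 360$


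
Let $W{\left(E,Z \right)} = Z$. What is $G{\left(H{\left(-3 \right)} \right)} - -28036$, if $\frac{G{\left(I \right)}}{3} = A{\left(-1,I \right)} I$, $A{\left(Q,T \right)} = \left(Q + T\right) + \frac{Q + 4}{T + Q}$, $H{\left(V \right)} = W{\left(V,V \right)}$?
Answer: $\frac{112315}{4} \approx 28079.0$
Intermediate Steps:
$H{\left(V \right)} = V$
$A{\left(Q,T \right)} = Q + T + \frac{4 + Q}{Q + T}$ ($A{\left(Q,T \right)} = \left(Q + T\right) + \frac{4 + Q}{Q + T} = Q + T + \frac{4 + Q}{Q + T}$)
$G{\left(I \right)} = \frac{3 I \left(4 + I^{2} - 2 I\right)}{-1 + I}$ ($G{\left(I \right)} = 3 \frac{4 - 1 + \left(-1\right)^{2} + I^{2} + 2 \left(-1\right) I}{-1 + I} I = 3 \frac{4 - 1 + 1 + I^{2} - 2 I}{-1 + I} I = 3 \frac{4 + I^{2} - 2 I}{-1 + I} I = 3 \frac{I \left(4 + I^{2} - 2 I\right)}{-1 + I} = \frac{3 I \left(4 + I^{2} - 2 I\right)}{-1 + I}$)
$G{\left(H{\left(-3 \right)} \right)} - -28036 = 3 \left(-3\right) \frac{1}{-1 - 3} \left(4 + \left(-3\right)^{2} - -6\right) - -28036 = 3 \left(-3\right) \frac{1}{-4} \left(4 + 9 + 6\right) + 28036 = 3 \left(-3\right) \left(- \frac{1}{4}\right) 19 + 28036 = \frac{171}{4} + 28036 = \frac{112315}{4}$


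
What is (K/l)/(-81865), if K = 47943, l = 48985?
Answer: -6849/572879575 ≈ -1.1955e-5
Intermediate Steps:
(K/l)/(-81865) = (47943/48985)/(-81865) = (47943*(1/48985))*(-1/81865) = (47943/48985)*(-1/81865) = -6849/572879575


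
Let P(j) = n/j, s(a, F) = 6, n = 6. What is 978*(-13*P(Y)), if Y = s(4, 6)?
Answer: -12714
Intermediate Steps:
Y = 6
P(j) = 6/j
978*(-13*P(Y)) = 978*(-78/6) = 978*(-13*1) = 978*(-13) = -12714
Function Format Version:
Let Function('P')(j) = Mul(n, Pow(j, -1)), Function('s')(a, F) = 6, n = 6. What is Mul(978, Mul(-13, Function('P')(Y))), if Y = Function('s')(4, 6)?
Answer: -12714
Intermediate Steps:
Y = 6
Function('P')(j) = Mul(6, Pow(j, -1))
Mul(978, Mul(-13, Function('P')(Y))) = Mul(978, Mul(-13, Mul(6, Pow(6, -1)))) = Mul(978, Mul(-13, Mul(6, Rational(1, 6)))) = Mul(978, Mul(-13, 1)) = Mul(978, -13) = -12714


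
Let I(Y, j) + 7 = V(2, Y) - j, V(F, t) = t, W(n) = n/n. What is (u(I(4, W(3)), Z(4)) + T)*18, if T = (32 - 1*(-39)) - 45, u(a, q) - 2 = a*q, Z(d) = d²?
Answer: -648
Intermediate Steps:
W(n) = 1
I(Y, j) = -7 + Y - j (I(Y, j) = -7 + (Y - j) = -7 + Y - j)
u(a, q) = 2 + a*q
T = 26 (T = (32 + 39) - 45 = 71 - 45 = 26)
(u(I(4, W(3)), Z(4)) + T)*18 = ((2 + (-7 + 4 - 1*1)*4²) + 26)*18 = ((2 + (-7 + 4 - 1)*16) + 26)*18 = ((2 - 4*16) + 26)*18 = ((2 - 64) + 26)*18 = (-62 + 26)*18 = -36*18 = -648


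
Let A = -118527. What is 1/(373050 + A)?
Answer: 1/254523 ≈ 3.9289e-6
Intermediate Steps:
1/(373050 + A) = 1/(373050 - 118527) = 1/254523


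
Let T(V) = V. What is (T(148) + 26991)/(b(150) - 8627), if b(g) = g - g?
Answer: -27139/8627 ≈ -3.1458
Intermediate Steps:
b(g) = 0
(T(148) + 26991)/(b(150) - 8627) = (148 + 26991)/(0 - 8627) = 27139/(-8627) = 27139*(-1/8627) = -27139/8627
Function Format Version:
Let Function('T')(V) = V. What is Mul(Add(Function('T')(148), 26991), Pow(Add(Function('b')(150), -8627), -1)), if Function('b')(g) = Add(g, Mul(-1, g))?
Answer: Rational(-27139, 8627) ≈ -3.1458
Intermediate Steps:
Function('b')(g) = 0
Mul(Add(Function('T')(148), 26991), Pow(Add(Function('b')(150), -8627), -1)) = Mul(Add(148, 26991), Pow(Add(0, -8627), -1)) = Mul(27139, Pow(-8627, -1)) = Mul(27139, Rational(-1, 8627)) = Rational(-27139, 8627)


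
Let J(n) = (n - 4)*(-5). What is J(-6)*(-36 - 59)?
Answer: -4750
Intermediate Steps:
J(n) = 20 - 5*n (J(n) = (-4 + n)*(-5) = 20 - 5*n)
J(-6)*(-36 - 59) = (20 - 5*(-6))*(-36 - 59) = (20 + 30)*(-95) = 50*(-95) = -4750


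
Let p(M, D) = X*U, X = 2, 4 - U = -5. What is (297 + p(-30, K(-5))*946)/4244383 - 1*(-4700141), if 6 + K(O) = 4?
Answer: 1813563506848/385853 ≈ 4.7001e+6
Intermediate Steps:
U = 9 (U = 4 - 1*(-5) = 4 + 5 = 9)
K(O) = -2 (K(O) = -6 + 4 = -2)
p(M, D) = 18 (p(M, D) = 2*9 = 18)
(297 + p(-30, K(-5))*946)/4244383 - 1*(-4700141) = (297 + 18*946)/4244383 - 1*(-4700141) = (297 + 17028)*(1/4244383) + 4700141 = 17325*(1/4244383) + 4700141 = 1575/385853 + 4700141 = 1813563506848/385853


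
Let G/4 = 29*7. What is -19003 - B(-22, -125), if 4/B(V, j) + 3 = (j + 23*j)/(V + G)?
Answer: -10204295/537 ≈ -19002.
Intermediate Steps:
G = 812 (G = 4*(29*7) = 4*203 = 812)
B(V, j) = 4/(-3 + 24*j/(812 + V)) (B(V, j) = 4/(-3 + (j + 23*j)/(V + 812)) = 4/(-3 + (24*j)/(812 + V)) = 4/(-3 + 24*j/(812 + V)))
-19003 - B(-22, -125) = -19003 - 4*(812 - 22)/(3*(-812 - 1*(-22) + 8*(-125))) = -19003 - 4*790/(3*(-812 + 22 - 1000)) = -19003 - 4*790/(3*(-1790)) = -19003 - 4*(-1)*790/(3*1790) = -19003 - 1*(-316/537) = -19003 + 316/537 = -10204295/537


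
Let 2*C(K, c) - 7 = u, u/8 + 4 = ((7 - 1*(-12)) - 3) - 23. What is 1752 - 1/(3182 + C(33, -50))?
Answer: 11007814/6283 ≈ 1752.0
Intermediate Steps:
u = -88 (u = -32 + 8*(((7 - 1*(-12)) - 3) - 23) = -32 + 8*(((7 + 12) - 3) - 23) = -32 + 8*((19 - 3) - 23) = -32 + 8*(16 - 23) = -32 + 8*(-7) = -32 - 56 = -88)
C(K, c) = -81/2 (C(K, c) = 7/2 + (½)*(-88) = 7/2 - 44 = -81/2)
1752 - 1/(3182 + C(33, -50)) = 1752 - 1/(3182 - 81/2) = 1752 - 1/6283/2 = 1752 - 1*2/6283 = 1752 - 2/6283 = 11007814/6283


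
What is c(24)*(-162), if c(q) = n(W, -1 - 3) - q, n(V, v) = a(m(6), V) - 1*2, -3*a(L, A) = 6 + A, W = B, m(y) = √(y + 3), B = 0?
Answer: 4536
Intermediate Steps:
m(y) = √(3 + y)
W = 0
a(L, A) = -2 - A/3 (a(L, A) = -(6 + A)/3 = -2 - A/3)
n(V, v) = -4 - V/3 (n(V, v) = (-2 - V/3) - 1*2 = (-2 - V/3) - 2 = -4 - V/3)
c(q) = -4 - q (c(q) = (-4 - ⅓*0) - q = (-4 + 0) - q = -4 - q)
c(24)*(-162) = (-4 - 1*24)*(-162) = (-4 - 24)*(-162) = -28*(-162) = 4536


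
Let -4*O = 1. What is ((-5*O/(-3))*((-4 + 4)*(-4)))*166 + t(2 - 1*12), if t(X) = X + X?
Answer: -20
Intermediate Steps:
O = -¼ (O = -¼*1 = -¼ ≈ -0.25000)
t(X) = 2*X
((-5*O/(-3))*((-4 + 4)*(-4)))*166 + t(2 - 1*12) = ((-(-5)/(4*(-3)))*((-4 + 4)*(-4)))*166 + 2*(2 - 1*12) = ((-(-5)*(-1)/(4*3))*(0*(-4)))*166 + 2*(2 - 12) = (-5*1/12*0)*166 + 2*(-10) = -5/12*0*166 - 20 = 0*166 - 20 = 0 - 20 = -20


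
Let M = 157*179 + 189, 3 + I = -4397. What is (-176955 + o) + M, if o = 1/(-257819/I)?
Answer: -38328141597/257819 ≈ -1.4866e+5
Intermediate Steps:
I = -4400 (I = -3 - 4397 = -4400)
o = 4400/257819 (o = 1/(-257819/(-4400)) = 1/(-257819*(-1/4400)) = 1/(257819/4400) = 4400/257819 ≈ 0.017066)
M = 28292 (M = 28103 + 189 = 28292)
(-176955 + o) + M = (-176955 + 4400/257819) + 28292 = -45622356745/257819 + 28292 = -38328141597/257819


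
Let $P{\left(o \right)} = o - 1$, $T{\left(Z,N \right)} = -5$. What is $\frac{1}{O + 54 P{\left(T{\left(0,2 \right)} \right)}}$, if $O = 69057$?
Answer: $\frac{1}{68733} \approx 1.4549 \cdot 10^{-5}$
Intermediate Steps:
$P{\left(o \right)} = -1 + o$ ($P{\left(o \right)} = o - 1 = -1 + o$)
$\frac{1}{O + 54 P{\left(T{\left(0,2 \right)} \right)}} = \frac{1}{69057 + 54 \left(-1 - 5\right)} = \frac{1}{69057 + 54 \left(-6\right)} = \frac{1}{69057 - 324} = \frac{1}{68733}$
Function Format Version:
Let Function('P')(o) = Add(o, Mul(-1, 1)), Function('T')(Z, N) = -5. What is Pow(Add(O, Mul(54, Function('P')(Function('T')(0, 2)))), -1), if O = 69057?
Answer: Rational(1, 68733) ≈ 1.4549e-5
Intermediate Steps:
Function('P')(o) = Add(-1, o) (Function('P')(o) = Add(o, -1) = Add(-1, o))
Pow(Add(O, Mul(54, Function('P')(Function('T')(0, 2)))), -1) = Pow(Add(69057, Mul(54, Add(-1, -5))), -1) = Pow(Add(69057, Mul(54, -6)), -1) = Pow(Add(69057, -324), -1) = Pow(68733, -1) = Rational(1, 68733)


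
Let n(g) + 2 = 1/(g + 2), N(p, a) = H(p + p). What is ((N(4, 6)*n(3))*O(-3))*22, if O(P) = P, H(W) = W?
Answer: 4752/5 ≈ 950.40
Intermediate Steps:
N(p, a) = 2*p (N(p, a) = p + p = 2*p)
n(g) = -2 + 1/(2 + g) (n(g) = -2 + 1/(g + 2) = -2 + 1/(2 + g))
((N(4, 6)*n(3))*O(-3))*22 = (((2*4)*((-3 - 2*3)/(2 + 3)))*(-3))*22 = ((8*((-3 - 6)/5))*(-3))*22 = ((8*((⅕)*(-9)))*(-3))*22 = ((8*(-9/5))*(-3))*22 = -72/5*(-3)*22 = (216/5)*22 = 4752/5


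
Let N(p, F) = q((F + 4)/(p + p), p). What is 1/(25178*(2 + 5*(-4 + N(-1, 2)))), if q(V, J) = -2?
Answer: -1/704984 ≈ -1.4185e-6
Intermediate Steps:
N(p, F) = -2
1/(25178*(2 + 5*(-4 + N(-1, 2)))) = 1/(25178*(2 + 5*(-4 - 2))) = 1/(25178*(2 + 5*(-6))) = 1/(25178*(2 - 30)) = 1/(25178*(-28)) = 1/(-704984) = -1/704984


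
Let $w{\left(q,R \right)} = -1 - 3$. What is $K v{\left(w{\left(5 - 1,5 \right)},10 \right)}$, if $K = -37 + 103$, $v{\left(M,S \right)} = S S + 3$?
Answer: $6798$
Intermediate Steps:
$w{\left(q,R \right)} = -4$
$v{\left(M,S \right)} = 3 + S^{2}$ ($v{\left(M,S \right)} = S^{2} + 3 = 3 + S^{2}$)
$K = 66$
$K v{\left(w{\left(5 - 1,5 \right)},10 \right)} = 66 \left(3 + 10^{2}\right) = 66 \left(3 + 100\right) = 66 \cdot 103 = 6798$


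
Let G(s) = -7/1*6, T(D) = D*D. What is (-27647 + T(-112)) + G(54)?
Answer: -15145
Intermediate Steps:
T(D) = D²
G(s) = -42 (G(s) = -7*1*6 = -7*6 = -42)
(-27647 + T(-112)) + G(54) = (-27647 + (-112)²) - 42 = (-27647 + 12544) - 42 = -15103 - 42 = -15145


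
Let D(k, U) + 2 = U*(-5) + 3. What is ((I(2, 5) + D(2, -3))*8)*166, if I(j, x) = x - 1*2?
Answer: 25232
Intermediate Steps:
I(j, x) = -2 + x (I(j, x) = x - 2 = -2 + x)
D(k, U) = 1 - 5*U (D(k, U) = -2 + (U*(-5) + 3) = -2 + (-5*U + 3) = -2 + (3 - 5*U) = 1 - 5*U)
((I(2, 5) + D(2, -3))*8)*166 = (((-2 + 5) + (1 - 5*(-3)))*8)*166 = ((3 + (1 + 15))*8)*166 = ((3 + 16)*8)*166 = (19*8)*166 = 152*166 = 25232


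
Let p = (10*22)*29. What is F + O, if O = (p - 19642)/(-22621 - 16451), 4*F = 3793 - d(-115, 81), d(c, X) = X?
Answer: 18136039/19536 ≈ 928.34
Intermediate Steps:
p = 6380 (p = 220*29 = 6380)
F = 928 (F = (3793 - 1*81)/4 = (3793 - 81)/4 = (¼)*3712 = 928)
O = 6631/19536 (O = (6380 - 19642)/(-22621 - 16451) = -13262/(-39072) = -13262*(-1/39072) = 6631/19536 ≈ 0.33942)
F + O = 928 + 6631/19536 = 18136039/19536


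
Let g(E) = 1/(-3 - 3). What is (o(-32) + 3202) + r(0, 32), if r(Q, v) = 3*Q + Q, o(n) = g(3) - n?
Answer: 19403/6 ≈ 3233.8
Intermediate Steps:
g(E) = -⅙ (g(E) = 1/(-6) = -⅙)
o(n) = -⅙ - n
r(Q, v) = 4*Q
(o(-32) + 3202) + r(0, 32) = ((-⅙ - 1*(-32)) + 3202) + 4*0 = ((-⅙ + 32) + 3202) + 0 = (191/6 + 3202) + 0 = 19403/6 + 0 = 19403/6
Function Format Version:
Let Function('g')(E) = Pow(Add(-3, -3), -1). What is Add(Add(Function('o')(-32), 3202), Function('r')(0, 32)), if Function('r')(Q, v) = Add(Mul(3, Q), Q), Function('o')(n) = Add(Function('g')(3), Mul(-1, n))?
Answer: Rational(19403, 6) ≈ 3233.8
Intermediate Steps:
Function('g')(E) = Rational(-1, 6) (Function('g')(E) = Pow(-6, -1) = Rational(-1, 6))
Function('o')(n) = Add(Rational(-1, 6), Mul(-1, n))
Function('r')(Q, v) = Mul(4, Q)
Add(Add(Function('o')(-32), 3202), Function('r')(0, 32)) = Add(Add(Add(Rational(-1, 6), Mul(-1, -32)), 3202), Mul(4, 0)) = Add(Add(Add(Rational(-1, 6), 32), 3202), 0) = Add(Add(Rational(191, 6), 3202), 0) = Add(Rational(19403, 6), 0) = Rational(19403, 6)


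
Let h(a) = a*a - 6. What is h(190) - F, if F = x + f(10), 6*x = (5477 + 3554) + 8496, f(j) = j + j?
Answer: 198917/6 ≈ 33153.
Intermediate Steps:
f(j) = 2*j
h(a) = -6 + a² (h(a) = a² - 6 = -6 + a²)
x = 17527/6 (x = ((5477 + 3554) + 8496)/6 = (9031 + 8496)/6 = (⅙)*17527 = 17527/6 ≈ 2921.2)
F = 17647/6 (F = 17527/6 + 2*10 = 17527/6 + 20 = 17647/6 ≈ 2941.2)
h(190) - F = (-6 + 190²) - 1*17647/6 = (-6 + 36100) - 17647/6 = 36094 - 17647/6 = 198917/6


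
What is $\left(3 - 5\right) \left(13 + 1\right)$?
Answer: $-28$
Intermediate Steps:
$\left(3 - 5\right) \left(13 + 1\right) = \left(-2\right) 14 = -28$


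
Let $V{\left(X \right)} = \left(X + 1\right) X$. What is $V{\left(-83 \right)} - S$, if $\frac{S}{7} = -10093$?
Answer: $77457$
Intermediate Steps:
$S = -70651$ ($S = 7 \left(-10093\right) = -70651$)
$V{\left(X \right)} = X \left(1 + X\right)$ ($V{\left(X \right)} = \left(1 + X\right) X = X \left(1 + X\right)$)
$V{\left(-83 \right)} - S = - 83 \left(1 - 83\right) - -70651 = \left(-83\right) \left(-82\right) + 70651 = 6806 + 70651 = 77457$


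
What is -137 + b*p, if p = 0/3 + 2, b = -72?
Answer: -281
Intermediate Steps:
p = 2 (p = (⅓)*0 + 2 = 0 + 2 = 2)
-137 + b*p = -137 - 72*2 = -137 - 144 = -281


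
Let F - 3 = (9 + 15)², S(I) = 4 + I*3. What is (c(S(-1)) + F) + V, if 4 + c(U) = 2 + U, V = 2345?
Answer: 2923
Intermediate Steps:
S(I) = 4 + 3*I
c(U) = -2 + U (c(U) = -4 + (2 + U) = -2 + U)
F = 579 (F = 3 + (9 + 15)² = 3 + 24² = 3 + 576 = 579)
(c(S(-1)) + F) + V = ((-2 + (4 + 3*(-1))) + 579) + 2345 = ((-2 + (4 - 3)) + 579) + 2345 = ((-2 + 1) + 579) + 2345 = (-1 + 579) + 2345 = 578 + 2345 = 2923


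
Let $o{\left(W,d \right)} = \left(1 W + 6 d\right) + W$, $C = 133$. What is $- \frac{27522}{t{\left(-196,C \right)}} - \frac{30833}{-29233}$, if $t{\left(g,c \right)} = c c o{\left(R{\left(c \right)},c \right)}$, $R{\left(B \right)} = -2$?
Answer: $\frac{216123484676}{205289707189} \approx 1.0528$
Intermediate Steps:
$o{\left(W,d \right)} = 2 W + 6 d$ ($o{\left(W,d \right)} = \left(W + 6 d\right) + W = 2 W + 6 d$)
$t{\left(g,c \right)} = c^{2} \left(-4 + 6 c\right)$ ($t{\left(g,c \right)} = c c \left(2 \left(-2\right) + 6 c\right) = c^{2} \left(-4 + 6 c\right)$)
$- \frac{27522}{t{\left(-196,C \right)}} - \frac{30833}{-29233} = - \frac{27522}{133^{2} \left(-4 + 6 \cdot 133\right)} - \frac{30833}{-29233} = - \frac{27522}{17689 \left(-4 + 798\right)} - - \frac{30833}{29233} = - \frac{27522}{17689 \cdot 794} + \frac{30833}{29233} = - \frac{27522}{14045066} + \frac{30833}{29233} = \left(-27522\right) \frac{1}{14045066} + \frac{30833}{29233} = - \frac{13761}{7022533} + \frac{30833}{29233} = \frac{216123484676}{205289707189}$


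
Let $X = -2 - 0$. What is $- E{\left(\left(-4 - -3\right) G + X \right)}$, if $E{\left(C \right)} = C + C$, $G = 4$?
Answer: $12$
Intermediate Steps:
$X = -2$ ($X = -2 + 0 = -2$)
$E{\left(C \right)} = 2 C$
$- E{\left(\left(-4 - -3\right) G + X \right)} = - 2 \left(\left(-4 - -3\right) 4 - 2\right) = - 2 \left(\left(-4 + 3\right) 4 - 2\right) = - 2 \left(\left(-1\right) 4 - 2\right) = - 2 \left(-4 - 2\right) = - 2 \left(-6\right) = \left(-1\right) \left(-12\right) = 12$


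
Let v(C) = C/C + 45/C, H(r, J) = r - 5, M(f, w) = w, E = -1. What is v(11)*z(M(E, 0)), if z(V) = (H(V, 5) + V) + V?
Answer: -280/11 ≈ -25.455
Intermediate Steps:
H(r, J) = -5 + r
z(V) = -5 + 3*V (z(V) = ((-5 + V) + V) + V = (-5 + 2*V) + V = -5 + 3*V)
v(C) = 1 + 45/C
v(11)*z(M(E, 0)) = ((45 + 11)/11)*(-5 + 3*0) = ((1/11)*56)*(-5 + 0) = (56/11)*(-5) = -280/11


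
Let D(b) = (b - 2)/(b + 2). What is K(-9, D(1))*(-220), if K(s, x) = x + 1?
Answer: -440/3 ≈ -146.67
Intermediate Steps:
D(b) = (-2 + b)/(2 + b)
K(s, x) = 1 + x
K(-9, D(1))*(-220) = (1 + (-2 + 1)/(2 + 1))*(-220) = (1 - 1/3)*(-220) = (1 + (⅓)*(-1))*(-220) = (1 - ⅓)*(-220) = (⅔)*(-220) = -440/3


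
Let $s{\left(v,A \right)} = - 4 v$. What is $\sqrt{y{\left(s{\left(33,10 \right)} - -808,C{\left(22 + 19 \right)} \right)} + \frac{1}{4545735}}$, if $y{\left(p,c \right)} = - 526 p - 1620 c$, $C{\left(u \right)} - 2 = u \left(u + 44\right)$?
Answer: $\frac{i \sqrt{124075557440758510365}}{4545735} \approx 2450.4 i$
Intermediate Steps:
$C{\left(u \right)} = 2 + u \left(44 + u\right)$ ($C{\left(u \right)} = 2 + u \left(u + 44\right) = 2 + u \left(44 + u\right)$)
$y{\left(p,c \right)} = - 1620 c - 526 p$
$\sqrt{y{\left(s{\left(33,10 \right)} - -808,C{\left(22 + 19 \right)} \right)} + \frac{1}{4545735}} = \sqrt{\left(- 1620 \left(2 + \left(22 + 19\right)^{2} + 44 \left(22 + 19\right)\right) - 526 \left(\left(-4\right) 33 - -808\right)\right) + \frac{1}{4545735}} = \sqrt{\left(- 1620 \left(2 + 41^{2} + 44 \cdot 41\right) - 526 \left(-132 + 808\right)\right) + \frac{1}{4545735}} = \sqrt{\left(- 1620 \left(2 + 1681 + 1804\right) - 355576\right) + \frac{1}{4545735}} = \sqrt{\left(\left(-1620\right) 3487 - 355576\right) + \frac{1}{4545735}} = \sqrt{\left(-5648940 - 355576\right) + \frac{1}{4545735}} = \sqrt{-6004516 + \frac{1}{4545735}} = \sqrt{- \frac{27294938539259}{4545735}} = \frac{i \sqrt{124075557440758510365}}{4545735}$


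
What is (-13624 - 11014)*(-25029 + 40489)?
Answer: -380903480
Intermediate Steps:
(-13624 - 11014)*(-25029 + 40489) = -24638*15460 = -380903480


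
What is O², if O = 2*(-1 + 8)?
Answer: 196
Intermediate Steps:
O = 14 (O = 2*7 = 14)
O² = 14² = 196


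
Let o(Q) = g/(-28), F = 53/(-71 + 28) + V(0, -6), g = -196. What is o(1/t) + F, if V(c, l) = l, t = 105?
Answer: -10/43 ≈ -0.23256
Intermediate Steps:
F = -311/43 (F = 53/(-71 + 28) - 6 = 53/(-43) - 6 = -1/43*53 - 6 = -53/43 - 6 = -311/43 ≈ -7.2326)
o(Q) = 7 (o(Q) = -196/(-28) = -196*(-1/28) = 7)
o(1/t) + F = 7 - 311/43 = -10/43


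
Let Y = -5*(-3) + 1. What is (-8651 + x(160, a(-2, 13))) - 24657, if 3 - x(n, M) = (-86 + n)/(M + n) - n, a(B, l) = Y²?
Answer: -6894197/208 ≈ -33145.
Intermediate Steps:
Y = 16 (Y = 15 + 1 = 16)
a(B, l) = 256 (a(B, l) = 16² = 256)
x(n, M) = 3 + n - (-86 + n)/(M + n) (x(n, M) = 3 - ((-86 + n)/(M + n) - n) = 3 - (-n + (-86 + n)/(M + n)) = 3 + (n - (-86 + n)/(M + n)) = 3 + n - (-86 + n)/(M + n))
(-8651 + x(160, a(-2, 13))) - 24657 = (-8651 + (86 + 160² + 2*160 + 3*256 + 256*160)/(256 + 160)) - 24657 = (-8651 + (86 + 25600 + 320 + 768 + 40960)/416) - 24657 = (-8651 + (1/416)*67734) - 24657 = (-8651 + 33867/208) - 24657 = -1765541/208 - 24657 = -6894197/208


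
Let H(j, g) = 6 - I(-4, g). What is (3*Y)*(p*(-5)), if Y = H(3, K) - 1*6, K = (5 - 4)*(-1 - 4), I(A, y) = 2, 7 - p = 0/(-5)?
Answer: 210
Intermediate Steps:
p = 7 (p = 7 - 0/(-5) = 7 - 0*(-1)/5 = 7 - 1*0 = 7 + 0 = 7)
K = -5 (K = 1*(-5) = -5)
H(j, g) = 4 (H(j, g) = 6 - 1*2 = 6 - 2 = 4)
Y = -2 (Y = 4 - 1*6 = 4 - 6 = -2)
(3*Y)*(p*(-5)) = (3*(-2))*(7*(-5)) = -6*(-35) = 210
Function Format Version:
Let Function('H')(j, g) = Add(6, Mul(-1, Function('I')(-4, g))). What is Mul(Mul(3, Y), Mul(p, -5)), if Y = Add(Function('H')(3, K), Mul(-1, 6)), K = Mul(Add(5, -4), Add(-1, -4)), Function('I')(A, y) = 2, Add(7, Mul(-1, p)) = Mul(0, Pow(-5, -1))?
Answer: 210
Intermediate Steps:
p = 7 (p = Add(7, Mul(-1, Mul(0, Pow(-5, -1)))) = Add(7, Mul(-1, Mul(0, Rational(-1, 5)))) = Add(7, Mul(-1, 0)) = Add(7, 0) = 7)
K = -5 (K = Mul(1, -5) = -5)
Function('H')(j, g) = 4 (Function('H')(j, g) = Add(6, Mul(-1, 2)) = Add(6, -2) = 4)
Y = -2 (Y = Add(4, Mul(-1, 6)) = Add(4, -6) = -2)
Mul(Mul(3, Y), Mul(p, -5)) = Mul(Mul(3, -2), Mul(7, -5)) = Mul(-6, -35) = 210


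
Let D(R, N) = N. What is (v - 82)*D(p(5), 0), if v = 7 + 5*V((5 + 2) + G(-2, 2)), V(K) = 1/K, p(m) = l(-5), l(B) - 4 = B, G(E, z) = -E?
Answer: 0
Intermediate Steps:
l(B) = 4 + B
p(m) = -1 (p(m) = 4 - 5 = -1)
v = 68/9 (v = 7 + 5/((5 + 2) - 1*(-2)) = 7 + 5/(7 + 2) = 7 + 5/9 = 68/9 ≈ 7.5556)
(v - 82)*D(p(5), 0) = (68/9 - 82)*0 = -670/9*0 = 0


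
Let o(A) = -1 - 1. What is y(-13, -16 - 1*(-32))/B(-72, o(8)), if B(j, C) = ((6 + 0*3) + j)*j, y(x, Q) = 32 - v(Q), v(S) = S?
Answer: 1/297 ≈ 0.0033670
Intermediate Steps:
o(A) = -2
y(x, Q) = 32 - Q
B(j, C) = j*(6 + j) (B(j, C) = ((6 + 0) + j)*j = (6 + j)*j = j*(6 + j))
y(-13, -16 - 1*(-32))/B(-72, o(8)) = (32 - (-16 - 1*(-32)))/((-72*(6 - 72))) = (32 - (-16 + 32))/((-72*(-66))) = (32 - 1*16)/4752 = (32 - 16)*(1/4752) = 16*(1/4752) = 1/297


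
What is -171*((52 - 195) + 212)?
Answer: -11799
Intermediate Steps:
-171*((52 - 195) + 212) = -171*(-143 + 212) = -171*69 = -11799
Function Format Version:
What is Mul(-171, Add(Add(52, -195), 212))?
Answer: -11799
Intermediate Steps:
Mul(-171, Add(Add(52, -195), 212)) = Mul(-171, Add(-143, 212)) = Mul(-171, 69) = -11799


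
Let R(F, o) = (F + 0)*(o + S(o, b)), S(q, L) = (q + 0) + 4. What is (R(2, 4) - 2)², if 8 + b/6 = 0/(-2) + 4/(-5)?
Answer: 484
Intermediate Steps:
b = -264/5 (b = -48 + 6*(0/(-2) + 4/(-5)) = -48 + 6*(0*(-½) + 4*(-⅕)) = -48 + 6*(0 - ⅘) = -48 + 6*(-⅘) = -48 - 24/5 = -264/5 ≈ -52.800)
S(q, L) = 4 + q (S(q, L) = q + 4 = 4 + q)
R(F, o) = F*(4 + 2*o) (R(F, o) = (F + 0)*(o + (4 + o)) = F*(4 + 2*o))
(R(2, 4) - 2)² = (2*2*(2 + 4) - 2)² = (2*2*6 - 2)² = (24 - 2)² = 22² = 484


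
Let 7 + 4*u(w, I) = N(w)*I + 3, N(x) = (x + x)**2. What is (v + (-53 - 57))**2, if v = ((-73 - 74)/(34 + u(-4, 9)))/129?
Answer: 701002633081/57927321 ≈ 12101.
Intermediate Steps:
N(x) = 4*x**2 (N(x) = (2*x)**2 = 4*x**2)
u(w, I) = -1 + I*w**2 (u(w, I) = -7/4 + ((4*w**2)*I + 3)/4 = -7/4 + (4*I*w**2 + 3)/4 = -7/4 + (3 + 4*I*w**2)/4 = -7/4 + (3/4 + I*w**2) = -1 + I*w**2)
v = -49/7611 (v = ((-73 - 74)/(34 + (-1 + 9*(-4)**2)))/129 = -147/(34 + (-1 + 9*16))*(1/129) = -147/(34 + (-1 + 144))*(1/129) = -147/(34 + 143)*(1/129) = -147/177*(1/129) = -147*1/177*(1/129) = -49/59*1/129 = -49/7611 ≈ -0.0064380)
(v + (-53 - 57))**2 = (-49/7611 + (-53 - 57))**2 = (-49/7611 - 110)**2 = (-837259/7611)**2 = 701002633081/57927321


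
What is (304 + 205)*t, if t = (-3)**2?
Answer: 4581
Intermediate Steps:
t = 9
(304 + 205)*t = (304 + 205)*9 = 509*9 = 4581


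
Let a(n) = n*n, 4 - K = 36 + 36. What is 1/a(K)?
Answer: 1/4624 ≈ 0.00021626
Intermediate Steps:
K = -68 (K = 4 - (36 + 36) = 4 - 1*72 = 4 - 72 = -68)
a(n) = n²
1/a(K) = 1/((-68)²) = 1/4624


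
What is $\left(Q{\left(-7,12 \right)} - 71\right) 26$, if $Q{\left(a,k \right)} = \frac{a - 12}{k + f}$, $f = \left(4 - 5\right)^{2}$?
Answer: $-1884$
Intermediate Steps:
$f = 1$ ($f = \left(-1\right)^{2} = 1$)
$Q{\left(a,k \right)} = \frac{-12 + a}{1 + k}$ ($Q{\left(a,k \right)} = \frac{a - 12}{k + 1} = \frac{-12 + a}{1 + k}$)
$\left(Q{\left(-7,12 \right)} - 71\right) 26 = \left(\frac{-12 - 7}{1 + 12} - 71\right) 26 = \left(\frac{1}{13} \left(-19\right) - 71\right) 26 = \left(- \frac{19}{13} - 71\right) 26 = \left(- \frac{942}{13}\right) 26 = -1884$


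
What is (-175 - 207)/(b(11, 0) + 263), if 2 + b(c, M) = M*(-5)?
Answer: -382/261 ≈ -1.4636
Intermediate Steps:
b(c, M) = -2 - 5*M (b(c, M) = -2 + M*(-5) = -2 - 5*M)
(-175 - 207)/(b(11, 0) + 263) = (-175 - 207)/((-2 - 5*0) + 263) = -382/((-2 + 0) + 263) = -382/(-2 + 263) = -382/261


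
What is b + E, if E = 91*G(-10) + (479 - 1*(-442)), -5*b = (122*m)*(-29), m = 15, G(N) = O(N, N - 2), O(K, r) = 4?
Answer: 11899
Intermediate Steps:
G(N) = 4
b = 10614 (b = -122*15*(-29)/5 = -366*(-29) = -⅕*(-53070) = 10614)
E = 1285 (E = 91*4 + (479 - 1*(-442)) = 364 + (479 + 442) = 364 + 921 = 1285)
b + E = 10614 + 1285 = 11899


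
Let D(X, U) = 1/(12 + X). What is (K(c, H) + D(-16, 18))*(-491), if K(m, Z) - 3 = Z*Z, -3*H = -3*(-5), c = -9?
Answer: -54501/4 ≈ -13625.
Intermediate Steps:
H = -5 (H = -(-1)*(-5) = -⅓*15 = -5)
K(m, Z) = 3 + Z² (K(m, Z) = 3 + Z*Z = 3 + Z²)
(K(c, H) + D(-16, 18))*(-491) = ((3 + (-5)²) + 1/(12 - 16))*(-491) = ((3 + 25) + 1/(-4))*(-491) = (28 - ¼)*(-491) = (111/4)*(-491) = -54501/4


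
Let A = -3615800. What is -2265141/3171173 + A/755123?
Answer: -13176787400743/2394625669279 ≈ -5.5026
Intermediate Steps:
-2265141/3171173 + A/755123 = -2265141/3171173 - 3615800/755123 = -13176787400743/2394625669279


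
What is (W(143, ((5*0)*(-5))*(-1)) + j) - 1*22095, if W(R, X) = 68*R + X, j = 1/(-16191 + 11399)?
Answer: -59281833/4792 ≈ -12371.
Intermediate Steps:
j = -1/4792 (j = 1/(-4792) = -1/4792 ≈ -0.00020868)
W(R, X) = X + 68*R
(W(143, ((5*0)*(-5))*(-1)) + j) - 1*22095 = ((((5*0)*(-5))*(-1) + 68*143) - 1/4792) - 1*22095 = (((0*(-5))*(-1) + 9724) - 1/4792) - 22095 = ((0*(-1) + 9724) - 1/4792) - 22095 = ((0 + 9724) - 1/4792) - 22095 = (9724 - 1/4792) - 22095 = 46597407/4792 - 22095 = -59281833/4792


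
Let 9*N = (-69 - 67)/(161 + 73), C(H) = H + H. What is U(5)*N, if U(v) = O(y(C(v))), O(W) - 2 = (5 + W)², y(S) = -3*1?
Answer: -136/351 ≈ -0.38746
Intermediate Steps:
C(H) = 2*H
y(S) = -3
N = -68/1053 (N = ((-69 - 67)/(161 + 73))/9 = (-136/234)/9 = (-136*1/234)/9 = (⅑)*(-68/117) = -68/1053 ≈ -0.064577)
O(W) = 2 + (5 + W)²
U(v) = 6 (U(v) = 2 + (5 - 3)² = 2 + 2² = 2 + 4 = 6)
U(5)*N = 6*(-68/1053) = -136/351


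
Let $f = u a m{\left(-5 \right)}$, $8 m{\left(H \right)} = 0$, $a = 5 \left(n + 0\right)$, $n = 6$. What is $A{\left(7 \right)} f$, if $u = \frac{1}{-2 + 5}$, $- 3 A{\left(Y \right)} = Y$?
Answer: $0$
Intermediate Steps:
$a = 30$ ($a = 5 \left(6 + 0\right) = 5 \cdot 6 = 30$)
$A{\left(Y \right)} = - \frac{Y}{3}$
$m{\left(H \right)} = 0$ ($m{\left(H \right)} = \frac{1}{8} \cdot 0 = 0$)
$u = \frac{1}{3} \approx 0.33333$
$f = 0$ ($f = \frac{1}{3} \cdot 30 \cdot 0 = 10 \cdot 0 = 0$)
$A{\left(7 \right)} f = \left(- \frac{1}{3}\right) 7 \cdot 0 = \left(- \frac{7}{3}\right) 0 = 0$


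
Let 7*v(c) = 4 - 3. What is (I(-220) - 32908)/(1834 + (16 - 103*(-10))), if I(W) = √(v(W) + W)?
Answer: -8227/720 + I*√133/2240 ≈ -11.426 + 0.0051485*I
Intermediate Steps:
v(c) = ⅐ (v(c) = (4 - 3)/7 = (⅐)*1 = ⅐)
I(W) = √(⅐ + W)
(I(-220) - 32908)/(1834 + (16 - 103*(-10))) = (√(7 + 49*(-220))/7 - 32908)/(1834 + (16 - 103*(-10))) = (√(7 - 10780)/7 - 32908)/(1834 + (16 + 1030)) = (√(-10773)/7 - 32908)/(1834 + 1046) = ((9*I*√133)/7 - 32908)/2880 = (9*I*√133/7 - 32908)*(1/2880) = (-32908 + 9*I*√133/7)*(1/2880) = -8227/720 + I*√133/2240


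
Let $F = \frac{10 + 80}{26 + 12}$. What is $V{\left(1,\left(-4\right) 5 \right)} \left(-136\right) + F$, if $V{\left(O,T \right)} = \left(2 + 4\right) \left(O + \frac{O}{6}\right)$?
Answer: $- \frac{18043}{19} \approx -949.63$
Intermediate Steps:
$V{\left(O,T \right)} = 7 O$ ($V{\left(O,T \right)} = 6 \left(O + O \frac{1}{6}\right) = 6 \left(O + \frac{O}{6}\right) = 6 \frac{7 O}{6} = 7 O$)
$F = \frac{45}{19}$ ($F = \frac{90}{38} = 90 \cdot \frac{1}{38} = \frac{45}{19} \approx 2.3684$)
$V{\left(1,\left(-4\right) 5 \right)} \left(-136\right) + F = 7 \cdot 1 \left(-136\right) + \frac{45}{19} = 7 \left(-136\right) + \frac{45}{19} = -952 + \frac{45}{19} = - \frac{18043}{19}$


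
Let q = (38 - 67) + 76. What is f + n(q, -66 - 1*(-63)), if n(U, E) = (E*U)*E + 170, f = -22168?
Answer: -21575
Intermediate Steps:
q = 47 (q = -29 + 76 = 47)
n(U, E) = 170 + U*E² (n(U, E) = U*E² + 170 = 170 + U*E²)
f + n(q, -66 - 1*(-63)) = -22168 + (170 + 47*(-66 - 1*(-63))²) = -22168 + (170 + 47*(-66 + 63)²) = -22168 + (170 + 47*(-3)²) = -22168 + (170 + 47*9) = -22168 + (170 + 423) = -22168 + 593 = -21575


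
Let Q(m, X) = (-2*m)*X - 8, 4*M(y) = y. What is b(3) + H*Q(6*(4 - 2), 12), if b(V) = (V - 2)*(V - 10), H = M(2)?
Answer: -155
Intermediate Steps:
M(y) = y/4
Q(m, X) = -8 - 2*X*m (Q(m, X) = -2*X*m - 8 = -8 - 2*X*m)
H = ½ (H = (¼)*2 = ½ ≈ 0.50000)
b(V) = (-10 + V)*(-2 + V) (b(V) = (-2 + V)*(-10 + V) = (-10 + V)*(-2 + V))
b(3) + H*Q(6*(4 - 2), 12) = (20 + 3² - 12*3) + (-8 - 2*12*6*(4 - 2))/2 = (20 + 9 - 36) + (-8 - 2*12*6*2)/2 = -7 + (-8 - 2*12*12)/2 = -7 + (-8 - 288)/2 = -7 + (½)*(-296) = -7 - 148 = -155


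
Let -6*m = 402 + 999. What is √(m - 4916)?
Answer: I*√20598/2 ≈ 71.76*I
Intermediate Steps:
m = -467/2 (m = -(402 + 999)/6 = -⅙*1401 = -467/2 ≈ -233.50)
√(m - 4916) = √(-467/2 - 4916) = √(-10299/2) = I*√20598/2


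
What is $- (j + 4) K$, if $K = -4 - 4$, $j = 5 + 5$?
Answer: $112$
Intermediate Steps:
$j = 10$
$K = -8$ ($K = -4 - 4 = -8$)
$- (j + 4) K = - (10 + 4) \left(-8\right) = \left(-1\right) 14 \left(-8\right) = \left(-14\right) \left(-8\right) = 112$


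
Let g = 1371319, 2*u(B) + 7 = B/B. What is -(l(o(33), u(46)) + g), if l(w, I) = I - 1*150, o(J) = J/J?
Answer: -1371166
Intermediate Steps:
o(J) = 1
u(B) = -3 (u(B) = -7/2 + (B/B)/2 = -7/2 + (½)*1 = -7/2 + ½ = -3)
l(w, I) = -150 + I (l(w, I) = I - 150 = -150 + I)
-(l(o(33), u(46)) + g) = -((-150 - 3) + 1371319) = -(-153 + 1371319) = -1*1371166 = -1371166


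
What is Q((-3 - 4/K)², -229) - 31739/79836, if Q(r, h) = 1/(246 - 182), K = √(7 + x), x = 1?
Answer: -487865/1277376 ≈ -0.38193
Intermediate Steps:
K = 2*√2 (K = √(7 + 1) = √8 = 2*√2 ≈ 2.8284)
Q(r, h) = 1/64
Q((-3 - 4/K)², -229) - 31739/79836 = 1/64 - 31739/79836 = -487865/1277376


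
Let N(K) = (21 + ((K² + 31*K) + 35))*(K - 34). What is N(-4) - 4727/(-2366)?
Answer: 4679943/2366 ≈ 1978.0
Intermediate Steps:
N(K) = (-34 + K)*(56 + K² + 31*K) (N(K) = (21 + (35 + K² + 31*K))*(-34 + K) = (56 + K² + 31*K)*(-34 + K) = (-34 + K)*(56 + K² + 31*K))
N(-4) - 4727/(-2366) = (-1904 + (-4)³ - 998*(-4) - 3*(-4)²) - 4727/(-2366) = (-1904 - 64 + 3992 - 3*16) - 4727*(-1/2366) = (-1904 - 64 + 3992 - 48) + 4727/2366 = 1976 + 4727/2366 = 4679943/2366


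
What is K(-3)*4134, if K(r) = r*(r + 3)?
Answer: 0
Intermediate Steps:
K(r) = r*(3 + r)
K(-3)*4134 = -3*(3 - 3)*4134 = -3*0*4134 = 0*4134 = 0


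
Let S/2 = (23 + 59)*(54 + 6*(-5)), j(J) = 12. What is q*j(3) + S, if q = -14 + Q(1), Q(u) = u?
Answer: 3780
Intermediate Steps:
q = -13 (q = -14 + 1 = -13)
S = 3936 (S = 2*((23 + 59)*(54 + 6*(-5))) = 2*(82*(54 - 30)) = 2*(82*24) = 2*1968 = 3936)
q*j(3) + S = -13*12 + 3936 = -156 + 3936 = 3780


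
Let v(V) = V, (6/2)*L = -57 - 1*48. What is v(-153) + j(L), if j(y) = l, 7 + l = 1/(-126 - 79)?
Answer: -32801/205 ≈ -160.00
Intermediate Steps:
L = -35 (L = (-57 - 1*48)/3 = (-57 - 48)/3 = (⅓)*(-105) = -35)
l = -1436/205 (l = -7 + 1/(-126 - 79) = -7 + 1/(-205) = -7 - 1/205 = -1436/205 ≈ -7.0049)
j(y) = -1436/205
v(-153) + j(L) = -153 - 1436/205 = -32801/205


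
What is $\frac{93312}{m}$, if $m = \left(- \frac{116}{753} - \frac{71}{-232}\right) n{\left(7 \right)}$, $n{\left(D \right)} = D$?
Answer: $\frac{16301233152}{185857} \approx 87709.0$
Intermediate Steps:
$m = \frac{185857}{174696}$ ($m = \left(- \frac{116}{753} - \frac{71}{-232}\right) 7 = \left(\left(-116\right) \frac{1}{753} - - \frac{71}{232}\right) 7 = \left(- \frac{116}{753} + \frac{71}{232}\right) 7 = \frac{26551}{174696} \cdot 7 = \frac{185857}{174696} \approx 1.0639$)
$\frac{93312}{m} = \frac{93312}{\frac{185857}{174696}} = 93312 \cdot \frac{174696}{185857} = \frac{16301233152}{185857}$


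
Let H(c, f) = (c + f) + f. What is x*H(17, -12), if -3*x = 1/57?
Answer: 7/171 ≈ 0.040936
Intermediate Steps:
x = -1/171 (x = -1/3/57 = -1/3*1/57 = -1/171 ≈ -0.0058480)
H(c, f) = c + 2*f
x*H(17, -12) = -(17 + 2*(-12))/171 = -(17 - 24)/171 = -1/171*(-7) = 7/171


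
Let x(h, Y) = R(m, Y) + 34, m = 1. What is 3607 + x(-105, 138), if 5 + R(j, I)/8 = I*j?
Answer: 4705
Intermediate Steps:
R(j, I) = -40 + 8*I*j (R(j, I) = -40 + 8*(I*j) = -40 + 8*I*j)
x(h, Y) = -6 + 8*Y (x(h, Y) = (-40 + 8*Y*1) + 34 = (-40 + 8*Y) + 34 = -6 + 8*Y)
3607 + x(-105, 138) = 3607 + (-6 + 8*138) = 3607 + (-6 + 1104) = 3607 + 1098 = 4705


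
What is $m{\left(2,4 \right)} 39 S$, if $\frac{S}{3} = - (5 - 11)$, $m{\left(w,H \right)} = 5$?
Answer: $3510$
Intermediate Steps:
$S = 18$ ($S = 3 \left(- (5 - 11)\right) = 3 \left(\left(-1\right) \left(-6\right)\right) = 3 \cdot 6 = 18$)
$m{\left(2,4 \right)} 39 S = 5 \cdot 39 \cdot 18 = 195 \cdot 18 = 3510$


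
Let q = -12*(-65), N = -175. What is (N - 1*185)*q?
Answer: -280800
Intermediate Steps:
q = 780
(N - 1*185)*q = (-175 - 1*185)*780 = (-175 - 185)*780 = -360*780 = -280800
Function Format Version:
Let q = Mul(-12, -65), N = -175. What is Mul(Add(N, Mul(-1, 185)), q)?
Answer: -280800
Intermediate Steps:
q = 780
Mul(Add(N, Mul(-1, 185)), q) = Mul(Add(-175, Mul(-1, 185)), 780) = Mul(Add(-175, -185), 780) = Mul(-360, 780) = -280800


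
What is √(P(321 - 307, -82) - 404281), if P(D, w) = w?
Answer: I*√404363 ≈ 635.9*I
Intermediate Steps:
√(P(321 - 307, -82) - 404281) = √(-82 - 404281) = √(-404363) = I*√404363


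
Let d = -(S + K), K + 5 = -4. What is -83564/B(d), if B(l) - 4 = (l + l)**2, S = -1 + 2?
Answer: -1607/5 ≈ -321.40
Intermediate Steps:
K = -9 (K = -5 - 4 = -9)
S = 1
d = 8 (d = -(1 - 9) = -1*(-8) = 8)
B(l) = 4 + 4*l**2 (B(l) = 4 + (l + l)**2 = 4 + (2*l)**2 = 4 + 4*l**2)
-83564/B(d) = -83564/(4 + 4*8**2) = -83564/(4 + 4*64) = -83564/(4 + 256) = -83564/260 = -83564*1/260 = -1607/5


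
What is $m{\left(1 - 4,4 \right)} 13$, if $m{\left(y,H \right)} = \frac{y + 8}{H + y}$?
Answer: $65$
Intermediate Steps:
$m{\left(y,H \right)} = \frac{8 + y}{H + y}$
$m{\left(1 - 4,4 \right)} 13 = \frac{8 + \left(1 - 4\right)}{4 + \left(1 - 4\right)} 13 = \frac{8 - 3}{4 - 3} \cdot 13 = 1^{-1} \cdot 5 \cdot 13 = 1 \cdot 5 \cdot 13 = 5 \cdot 13 = 65$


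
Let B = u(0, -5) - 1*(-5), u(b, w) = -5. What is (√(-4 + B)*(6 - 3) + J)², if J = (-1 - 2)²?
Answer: 45 + 108*I ≈ 45.0 + 108.0*I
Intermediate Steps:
B = 0 (B = -5 - 1*(-5) = -5 + 5 = 0)
J = 9 (J = (-3)² = 9)
(√(-4 + B)*(6 - 3) + J)² = (√(-4 + 0)*(6 - 3) + 9)² = (√(-4)*3 + 9)² = ((2*I)*3 + 9)² = (6*I + 9)² = (9 + 6*I)²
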